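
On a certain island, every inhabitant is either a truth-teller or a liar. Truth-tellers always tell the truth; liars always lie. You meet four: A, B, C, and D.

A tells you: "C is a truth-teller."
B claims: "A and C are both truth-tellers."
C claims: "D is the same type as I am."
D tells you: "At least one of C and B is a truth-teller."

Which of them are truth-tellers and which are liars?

A: truth-teller, B: truth-teller, C: truth-teller, D: truth-teller

Consider A. Suppose A is a liar.
Then no assignment of the remaining roles makes every statement match its speaker's type — contradiction.
So A is a truth-teller.
Consider B. Suppose B is a liar.
Then no assignment of the remaining roles makes every statement match its speaker's type — contradiction.
So B is a truth-teller.
With that fixed, D's statement is true, so D is a truth-teller.
Consider C. Suppose C is a liar.
Then A's statement comes out false, contradicting A being a truth-teller.
So C is a truth-teller.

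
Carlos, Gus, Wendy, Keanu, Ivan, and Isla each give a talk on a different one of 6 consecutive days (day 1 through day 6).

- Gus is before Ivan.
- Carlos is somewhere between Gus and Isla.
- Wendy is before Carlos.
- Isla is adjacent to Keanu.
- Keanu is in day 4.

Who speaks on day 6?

Ivan

With clue 1, Gus is ruled out for day 6.
With clues 1–2, Carlos is ruled out for day 6.
With clues 1–3, Wendy is ruled out for day 6.
With clues 1–5, Isla and Keanu are ruled out for day 6.
So day 6 is Ivan.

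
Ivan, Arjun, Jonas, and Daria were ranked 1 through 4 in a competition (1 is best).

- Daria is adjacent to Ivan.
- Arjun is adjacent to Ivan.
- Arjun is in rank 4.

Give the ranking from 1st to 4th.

Jonas, Daria, Ivan, Arjun

From clues 1–2: Ivan is in {2,3}.
From clues 1–3: Jonas → rank 1, Daria → rank 2, Ivan → rank 3, Arjun → rank 4.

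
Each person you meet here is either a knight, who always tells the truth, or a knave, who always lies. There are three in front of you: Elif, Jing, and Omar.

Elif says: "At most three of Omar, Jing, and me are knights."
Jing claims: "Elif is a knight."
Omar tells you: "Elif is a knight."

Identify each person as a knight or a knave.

Elif: knight, Jing: knight, Omar: knight

Regardless of anyone's role, Elif's statement is true, so Elif is a knight.
With that fixed, Jing's statement is true, so Jing is a knight.
With that fixed, Omar's statement is true, so Omar is a knight.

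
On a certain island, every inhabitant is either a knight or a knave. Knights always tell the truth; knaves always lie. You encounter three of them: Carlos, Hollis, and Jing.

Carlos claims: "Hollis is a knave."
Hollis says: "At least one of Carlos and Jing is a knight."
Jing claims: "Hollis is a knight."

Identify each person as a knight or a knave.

Carlos: knave, Hollis: knight, Jing: knight

Consider Carlos. Suppose Carlos is a knight.
Then no assignment of the remaining roles makes every statement match its speaker's type — contradiction.
So Carlos is a knave.
Consider Hollis. Suppose Hollis is a knave.
Then Carlos's statement comes out true, contradicting Carlos being a knave.
So Hollis is a knight.
With that fixed, Jing's statement is true, so Jing is a knight.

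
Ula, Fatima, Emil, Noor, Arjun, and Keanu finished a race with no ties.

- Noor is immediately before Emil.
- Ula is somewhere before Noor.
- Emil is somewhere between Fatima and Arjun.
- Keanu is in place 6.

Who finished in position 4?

With clues 1–3, Arjun, Fatima, Keanu, and Ula are ruled out for place 4.
With clues 1–4, Noor is ruled out for place 4.
So place 4 is Emil.

Emil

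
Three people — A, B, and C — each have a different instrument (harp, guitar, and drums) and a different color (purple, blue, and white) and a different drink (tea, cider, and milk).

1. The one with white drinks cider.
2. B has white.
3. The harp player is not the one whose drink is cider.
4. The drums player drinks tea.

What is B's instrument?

With clues 1–3, harp is impossible for B's instrument.
With clues 1–4, drums is impossible for B's instrument.
That leaves guitar.

guitar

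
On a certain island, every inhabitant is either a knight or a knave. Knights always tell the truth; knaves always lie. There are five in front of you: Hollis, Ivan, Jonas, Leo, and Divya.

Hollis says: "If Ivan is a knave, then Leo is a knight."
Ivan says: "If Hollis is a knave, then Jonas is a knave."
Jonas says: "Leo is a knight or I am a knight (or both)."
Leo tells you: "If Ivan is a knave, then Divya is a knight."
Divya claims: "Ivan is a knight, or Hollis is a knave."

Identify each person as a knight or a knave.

Consider Hollis. Suppose Hollis is a knave.
Then no assignment of the remaining roles makes every statement match its speaker's type — contradiction.
So Hollis is a knight.
With that fixed, Ivan's statement is true, so Ivan is a knight.
With that fixed, Leo's statement is true, so Leo is a knight.
With that fixed, Divya's statement is true, so Divya is a knight.
With that fixed, Jonas's statement is true, so Jonas is a knight.

Hollis: knight, Ivan: knight, Jonas: knight, Leo: knight, Divya: knight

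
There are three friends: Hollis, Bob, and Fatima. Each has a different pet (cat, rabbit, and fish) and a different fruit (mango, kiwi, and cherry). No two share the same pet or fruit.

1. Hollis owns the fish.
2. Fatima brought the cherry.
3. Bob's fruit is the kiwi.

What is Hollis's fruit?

mango

With clues 1–2, cherry is impossible for Hollis's fruit.
With clues 1–3, kiwi is impossible for Hollis's fruit.
That leaves mango.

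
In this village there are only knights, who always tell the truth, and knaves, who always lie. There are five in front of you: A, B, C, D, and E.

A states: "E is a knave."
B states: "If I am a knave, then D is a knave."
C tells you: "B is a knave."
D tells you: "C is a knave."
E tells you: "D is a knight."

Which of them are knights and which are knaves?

Consider A. Suppose A is a knight.
Then no assignment of the remaining roles makes every statement match its speaker's type — contradiction.
So A is a knave.
Consider B. Suppose B is a knave.
Then no assignment of the remaining roles makes every statement match its speaker's type — contradiction.
So B is a knight.
With that fixed, C's statement is false, so C is a knave.
With that fixed, D's statement is true, so D is a knight.
With that fixed, E's statement is true, so E is a knight.

A: knave, B: knight, C: knave, D: knight, E: knight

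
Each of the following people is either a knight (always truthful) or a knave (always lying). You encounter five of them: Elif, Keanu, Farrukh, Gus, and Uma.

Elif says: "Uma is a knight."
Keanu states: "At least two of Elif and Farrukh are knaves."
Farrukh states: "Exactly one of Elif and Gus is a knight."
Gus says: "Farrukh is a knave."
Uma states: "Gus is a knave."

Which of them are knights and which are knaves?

Consider Elif. Suppose Elif is a knave.
Then no assignment of the remaining roles makes every statement match its speaker's type — contradiction.
So Elif is a knight.
With that fixed, Keanu's statement is false, so Keanu is a knave.
Consider Farrukh. Suppose Farrukh is a knave.
Then no assignment of the remaining roles makes every statement match its speaker's type — contradiction.
So Farrukh is a knight.
With that fixed, Gus's statement is false, so Gus is a knave.
With that fixed, Uma's statement is true, so Uma is a knight.

Elif: knight, Keanu: knave, Farrukh: knight, Gus: knave, Uma: knight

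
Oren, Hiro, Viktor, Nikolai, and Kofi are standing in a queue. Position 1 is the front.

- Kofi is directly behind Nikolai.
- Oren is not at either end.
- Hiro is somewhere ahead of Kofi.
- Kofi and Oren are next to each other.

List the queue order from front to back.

From clue 1: Nikolai is in {1,2,3,4}.
From clues 1–2: Oren is in {2,3,4}.
From clues 1–4: Hiro → position 1, Nikolai → position 2, Kofi → position 3, Oren → position 4, Viktor → position 5.

Hiro, Nikolai, Kofi, Oren, Viktor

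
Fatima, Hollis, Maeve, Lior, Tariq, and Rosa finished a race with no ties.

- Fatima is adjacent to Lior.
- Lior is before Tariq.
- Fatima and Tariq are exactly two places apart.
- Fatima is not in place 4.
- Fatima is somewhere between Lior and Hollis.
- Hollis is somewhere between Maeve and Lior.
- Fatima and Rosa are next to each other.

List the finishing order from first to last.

From clues 1–2: Tariq is in {3,4,5,6}.
From clues 1–3: Fatima is in {1,2,3,4}.
From clues 1–4: Fatima is in {1,2,3}.
From clues 1–5: Fatima is in {2,3}.
From clues 1–7: Lior → place 1, Fatima → place 2, Rosa → place 3, Tariq → place 4, Hollis → place 5, Maeve → place 6.

Lior, Fatima, Rosa, Tariq, Hollis, Maeve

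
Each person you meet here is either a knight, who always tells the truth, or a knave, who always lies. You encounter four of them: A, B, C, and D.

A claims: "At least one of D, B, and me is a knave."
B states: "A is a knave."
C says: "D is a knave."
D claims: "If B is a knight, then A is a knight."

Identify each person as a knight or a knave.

Consider A. Suppose A is a knave.
Then A's own statement would have to be false, but it can't be — contradiction.
So A is a knight.
With that fixed, B's statement is false, so B is a knave.
With that fixed, D's statement is true, so D is a knight.
With that fixed, C's statement is false, so C is a knave.

A: knight, B: knave, C: knave, D: knight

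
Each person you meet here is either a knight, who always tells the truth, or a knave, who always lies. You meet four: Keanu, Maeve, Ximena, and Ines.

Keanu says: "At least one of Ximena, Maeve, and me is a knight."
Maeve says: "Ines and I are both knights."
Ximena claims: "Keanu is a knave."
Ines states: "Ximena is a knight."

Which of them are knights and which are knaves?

Consider Keanu. Suppose Keanu is a knave.
Then no assignment of the remaining roles makes every statement match its speaker's type — contradiction.
So Keanu is a knight.
With that fixed, Ximena's statement is false, so Ximena is a knave.
With that fixed, Ines's statement is false, so Ines is a knave.
With that fixed, Maeve's statement is false, so Maeve is a knave.

Keanu: knight, Maeve: knave, Ximena: knave, Ines: knave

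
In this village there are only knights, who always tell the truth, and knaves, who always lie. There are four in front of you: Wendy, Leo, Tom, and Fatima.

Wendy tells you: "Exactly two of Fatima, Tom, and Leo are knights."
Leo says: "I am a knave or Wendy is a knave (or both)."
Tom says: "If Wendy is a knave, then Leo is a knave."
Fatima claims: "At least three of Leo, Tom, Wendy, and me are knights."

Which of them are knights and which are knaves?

Wendy: knave, Leo: knight, Tom: knave, Fatima: knave

Consider Wendy. Suppose Wendy is a knight.
Then whichever role Leo has, Leo's statement has the wrong truth value — contradiction.
So Wendy is a knave.
With that fixed, Leo's statement is true, so Leo is a knight.
With that fixed, Tom's statement is false, so Tom is a knave.
With that fixed, Fatima's statement is false, so Fatima is a knave.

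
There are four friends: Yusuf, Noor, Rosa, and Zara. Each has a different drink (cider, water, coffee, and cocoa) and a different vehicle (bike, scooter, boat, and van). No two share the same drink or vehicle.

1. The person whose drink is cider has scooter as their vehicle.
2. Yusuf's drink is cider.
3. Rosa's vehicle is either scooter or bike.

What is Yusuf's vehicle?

With clues 1–2, bike, boat, and van are impossible for Yusuf's vehicle.
That leaves scooter.

scooter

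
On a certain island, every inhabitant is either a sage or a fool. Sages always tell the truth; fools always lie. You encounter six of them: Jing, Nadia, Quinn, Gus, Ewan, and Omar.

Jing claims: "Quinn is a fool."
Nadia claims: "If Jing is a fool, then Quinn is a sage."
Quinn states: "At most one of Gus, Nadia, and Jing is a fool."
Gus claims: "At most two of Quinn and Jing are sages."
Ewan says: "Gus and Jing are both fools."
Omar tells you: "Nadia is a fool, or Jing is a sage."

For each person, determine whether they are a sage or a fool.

Jing: fool, Nadia: sage, Quinn: sage, Gus: sage, Ewan: fool, Omar: fool

Regardless of anyone's role, Gus's statement is true, so Gus is a sage.
With that fixed, Ewan's statement is false, so Ewan is a fool.
Consider Jing. Suppose Jing is a sage.
Then no assignment of the remaining roles makes every statement match its speaker's type — contradiction.
So Jing is a fool.
Consider Nadia. Suppose Nadia is a fool.
Then no assignment of the remaining roles makes every statement match its speaker's type — contradiction.
So Nadia is a sage.
With that fixed, Quinn's statement is true, so Quinn is a sage.
With that fixed, Omar's statement is false, so Omar is a fool.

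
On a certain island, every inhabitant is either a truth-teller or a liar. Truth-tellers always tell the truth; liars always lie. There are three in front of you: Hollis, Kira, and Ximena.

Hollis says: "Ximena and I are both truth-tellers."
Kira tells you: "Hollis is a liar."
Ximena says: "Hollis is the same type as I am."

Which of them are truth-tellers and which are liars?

Hollis: truth-teller, Kira: liar, Ximena: truth-teller

Consider Hollis. Suppose Hollis is a liar.
Then whichever role Ximena has, Ximena's statement has the wrong truth value — contradiction.
So Hollis is a truth-teller.
With that fixed, Kira's statement is false, so Kira is a liar.
Consider Ximena. Suppose Ximena is a liar.
Then Hollis's statement comes out false, contradicting Hollis being a truth-teller.
So Ximena is a truth-teller.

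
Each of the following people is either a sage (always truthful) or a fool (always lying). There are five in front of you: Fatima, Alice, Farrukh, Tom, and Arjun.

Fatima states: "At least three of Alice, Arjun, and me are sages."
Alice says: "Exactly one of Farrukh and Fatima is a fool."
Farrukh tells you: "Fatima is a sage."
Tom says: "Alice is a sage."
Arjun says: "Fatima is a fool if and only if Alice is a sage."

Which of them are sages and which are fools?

Consider Fatima. Suppose Fatima is a sage.
Then no assignment of the remaining roles makes every statement match its speaker's type — contradiction.
So Fatima is a fool.
With that fixed, Farrukh's statement is false, so Farrukh is a fool.
With that fixed, Alice's statement is false, so Alice is a fool.
With that fixed, Tom's statement is false, so Tom is a fool.
With that fixed, Arjun's statement is false, so Arjun is a fool.

Fatima: fool, Alice: fool, Farrukh: fool, Tom: fool, Arjun: fool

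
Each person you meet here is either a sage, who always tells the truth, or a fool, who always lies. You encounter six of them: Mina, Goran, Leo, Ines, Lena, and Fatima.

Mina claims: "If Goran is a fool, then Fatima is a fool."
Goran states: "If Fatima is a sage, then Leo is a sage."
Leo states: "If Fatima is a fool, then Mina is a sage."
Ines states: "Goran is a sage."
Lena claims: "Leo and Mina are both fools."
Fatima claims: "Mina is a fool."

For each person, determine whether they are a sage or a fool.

Consider Mina. Suppose Mina is a fool.
Then no assignment of the remaining roles makes every statement match its speaker's type — contradiction.
So Mina is a sage.
With that fixed, Leo's statement is true, so Leo is a sage.
With that fixed, Lena's statement is false, so Lena is a fool.
With that fixed, Fatima's statement is false, so Fatima is a fool.
With that fixed, Goran's statement is true, so Goran is a sage.
With that fixed, Ines's statement is true, so Ines is a sage.

Mina: sage, Goran: sage, Leo: sage, Ines: sage, Lena: fool, Fatima: fool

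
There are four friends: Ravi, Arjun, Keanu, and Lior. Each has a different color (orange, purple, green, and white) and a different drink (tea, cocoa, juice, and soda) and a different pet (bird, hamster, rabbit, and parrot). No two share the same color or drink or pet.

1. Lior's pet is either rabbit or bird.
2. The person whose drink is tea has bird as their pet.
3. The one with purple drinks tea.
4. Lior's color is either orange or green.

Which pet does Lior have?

rabbit

Clue 1 rules out hamster and parrot for Lior's pet.
With clues 1–4, bird is impossible for Lior's pet.
That leaves rabbit.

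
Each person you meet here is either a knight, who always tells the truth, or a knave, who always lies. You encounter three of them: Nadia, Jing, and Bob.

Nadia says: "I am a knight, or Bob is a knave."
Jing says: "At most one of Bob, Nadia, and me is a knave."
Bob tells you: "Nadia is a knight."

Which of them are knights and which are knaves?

Consider Nadia. Suppose Nadia is a knave.
Then no assignment of the remaining roles makes every statement match its speaker's type — contradiction.
So Nadia is a knight.
With that fixed, Bob's statement is true, so Bob is a knight.
With that fixed, Jing's statement is true, so Jing is a knight.

Nadia: knight, Jing: knight, Bob: knight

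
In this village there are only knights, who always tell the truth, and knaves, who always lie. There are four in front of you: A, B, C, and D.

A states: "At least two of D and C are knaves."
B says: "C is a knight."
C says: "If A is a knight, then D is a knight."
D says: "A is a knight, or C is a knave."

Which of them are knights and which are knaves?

A: knave, B: knight, C: knight, D: knave

Consider A. Suppose A is a knight.
Then no assignment of the remaining roles makes every statement match its speaker's type — contradiction.
So A is a knave.
With that fixed, C's statement is true, so C is a knight.
With that fixed, D's statement is false, so D is a knave.
With that fixed, B's statement is true, so B is a knight.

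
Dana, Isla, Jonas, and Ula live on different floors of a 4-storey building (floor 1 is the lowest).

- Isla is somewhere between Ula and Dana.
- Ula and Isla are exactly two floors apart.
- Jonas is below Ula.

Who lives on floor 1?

With clue 1, Isla is ruled out for floor 1.
With clues 1–2, Jonas is ruled out for floor 1.
With clues 1–3, Ula is ruled out for floor 1.
So floor 1 is Dana.

Dana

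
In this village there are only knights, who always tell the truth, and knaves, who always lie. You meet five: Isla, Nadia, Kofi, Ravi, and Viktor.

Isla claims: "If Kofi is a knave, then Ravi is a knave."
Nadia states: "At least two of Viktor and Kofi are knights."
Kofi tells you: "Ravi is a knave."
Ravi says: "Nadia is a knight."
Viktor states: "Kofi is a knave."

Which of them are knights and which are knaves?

Consider Isla. Suppose Isla is a knave.
Then no assignment of the remaining roles makes every statement match its speaker's type — contradiction.
So Isla is a knight.
Consider Nadia. Suppose Nadia is a knight.
Then no assignment of the remaining roles makes every statement match its speaker's type — contradiction.
So Nadia is a knave.
With that fixed, Ravi's statement is false, so Ravi is a knave.
With that fixed, Kofi's statement is true, so Kofi is a knight.
With that fixed, Viktor's statement is false, so Viktor is a knave.

Isla: knight, Nadia: knave, Kofi: knight, Ravi: knave, Viktor: knave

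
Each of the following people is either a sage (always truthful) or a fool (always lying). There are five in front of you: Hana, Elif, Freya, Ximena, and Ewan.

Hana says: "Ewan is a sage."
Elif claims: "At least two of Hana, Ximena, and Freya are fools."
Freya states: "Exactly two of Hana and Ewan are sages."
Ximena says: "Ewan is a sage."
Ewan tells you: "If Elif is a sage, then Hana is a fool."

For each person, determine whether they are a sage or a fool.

Consider Hana. Suppose Hana is a fool.
Then no assignment of the remaining roles makes every statement match its speaker's type — contradiction.
So Hana is a sage.
Consider Elif. Suppose Elif is a sage.
Then no assignment of the remaining roles makes every statement match its speaker's type — contradiction.
So Elif is a fool.
With that fixed, Ewan's statement is true, so Ewan is a sage.
With that fixed, Freya's statement is true, so Freya is a sage.
With that fixed, Ximena's statement is true, so Ximena is a sage.

Hana: sage, Elif: fool, Freya: sage, Ximena: sage, Ewan: sage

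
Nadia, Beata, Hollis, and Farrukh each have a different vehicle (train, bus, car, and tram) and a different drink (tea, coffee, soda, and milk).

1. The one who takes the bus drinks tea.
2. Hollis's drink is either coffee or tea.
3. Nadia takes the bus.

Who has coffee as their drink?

With clues 1–3, Beata, Farrukh, and Nadia are impossible for the one with drink coffee.
That leaves Hollis.

Hollis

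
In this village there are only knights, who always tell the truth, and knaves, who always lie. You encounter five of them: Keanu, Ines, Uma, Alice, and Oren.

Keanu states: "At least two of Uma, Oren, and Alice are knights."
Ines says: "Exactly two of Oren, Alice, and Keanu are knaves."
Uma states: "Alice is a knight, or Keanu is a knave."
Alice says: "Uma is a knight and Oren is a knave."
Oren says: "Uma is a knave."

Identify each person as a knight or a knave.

Consider Keanu. Suppose Keanu is a knave.
Then no assignment of the remaining roles makes every statement match its speaker's type — contradiction.
So Keanu is a knight.
Consider Ines. Suppose Ines is a knight.
Then no assignment of the remaining roles makes every statement match its speaker's type — contradiction.
So Ines is a knave.
Consider Uma. Suppose Uma is a knave.
Then no assignment of the remaining roles makes every statement match its speaker's type — contradiction.
So Uma is a knight.
With that fixed, Oren's statement is false, so Oren is a knave.
With that fixed, Alice's statement is true, so Alice is a knight.

Keanu: knight, Ines: knave, Uma: knight, Alice: knight, Oren: knave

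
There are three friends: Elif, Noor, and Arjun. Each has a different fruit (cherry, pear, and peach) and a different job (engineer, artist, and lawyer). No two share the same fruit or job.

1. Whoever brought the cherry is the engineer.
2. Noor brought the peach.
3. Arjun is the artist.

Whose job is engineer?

Elif

With clues 1–2, Noor is impossible for the one with job engineer.
With clues 1–3, Arjun is impossible for the one with job engineer.
That leaves Elif.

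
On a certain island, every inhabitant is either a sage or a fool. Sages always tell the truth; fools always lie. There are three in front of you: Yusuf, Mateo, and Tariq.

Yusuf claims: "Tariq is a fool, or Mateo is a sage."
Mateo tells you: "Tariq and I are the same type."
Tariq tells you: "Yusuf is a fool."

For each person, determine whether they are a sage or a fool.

Consider Yusuf. Suppose Yusuf is a sage.
Then no assignment of the remaining roles makes every statement match its speaker's type — contradiction.
So Yusuf is a fool.
With that fixed, Tariq's statement is true, so Tariq is a sage.
Consider Mateo. Suppose Mateo is a sage.
Then Yusuf's statement comes out true, contradicting Yusuf being a fool.
So Mateo is a fool.

Yusuf: fool, Mateo: fool, Tariq: sage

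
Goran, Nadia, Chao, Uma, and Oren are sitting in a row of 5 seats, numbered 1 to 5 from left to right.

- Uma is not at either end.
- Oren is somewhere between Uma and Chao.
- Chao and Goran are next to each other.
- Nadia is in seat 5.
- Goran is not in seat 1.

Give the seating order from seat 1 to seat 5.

Chao, Goran, Oren, Uma, Nadia

From clue 1: Uma is in {2,3,4}.
From clues 1–3: Oren → seat 3.
From clues 1–4: Uma → seat 4, Nadia → seat 5.
From clues 1–5: Chao → seat 1, Goran → seat 2.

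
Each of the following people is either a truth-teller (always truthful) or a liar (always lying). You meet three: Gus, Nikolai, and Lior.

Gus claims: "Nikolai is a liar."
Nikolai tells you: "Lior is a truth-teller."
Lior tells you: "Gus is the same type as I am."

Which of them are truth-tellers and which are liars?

Consider Gus. Suppose Gus is a liar.
Then whichever role Lior has, Lior's statement has the wrong truth value — contradiction.
So Gus is a truth-teller.
Consider Nikolai. Suppose Nikolai is a truth-teller.
Then Gus's statement comes out false, contradicting Gus being a truth-teller.
So Nikolai is a liar.
Consider Lior. Suppose Lior is a truth-teller.
Then Nikolai's statement comes out true, contradicting Nikolai being a liar.
So Lior is a liar.

Gus: truth-teller, Nikolai: liar, Lior: liar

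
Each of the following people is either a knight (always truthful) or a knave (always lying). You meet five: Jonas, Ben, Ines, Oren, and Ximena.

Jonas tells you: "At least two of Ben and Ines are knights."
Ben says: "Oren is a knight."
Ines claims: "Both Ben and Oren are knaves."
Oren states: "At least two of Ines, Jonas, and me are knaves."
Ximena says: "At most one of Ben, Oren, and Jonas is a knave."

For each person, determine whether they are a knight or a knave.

Jonas: knave, Ben: knight, Ines: knave, Oren: knight, Ximena: knight

Consider Jonas. Suppose Jonas is a knight.
Then no assignment of the remaining roles makes every statement match its speaker's type — contradiction.
So Jonas is a knave.
Consider Ben. Suppose Ben is a knave.
Then no assignment of the remaining roles makes every statement match its speaker's type — contradiction.
So Ben is a knight.
With that fixed, Ines's statement is false, so Ines is a knave.
With that fixed, Oren's statement is true, so Oren is a knight.
With that fixed, Ximena's statement is true, so Ximena is a knight.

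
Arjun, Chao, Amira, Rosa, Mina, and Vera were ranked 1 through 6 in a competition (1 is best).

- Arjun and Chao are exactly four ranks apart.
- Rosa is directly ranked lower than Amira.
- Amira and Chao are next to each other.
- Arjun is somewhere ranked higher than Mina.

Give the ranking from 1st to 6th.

From clue 1: Arjun is in {1,2,5,6}.
From clues 1–2: Amira is in {2,3,4}.
From clues 1–3: Arjun is in {5,6}.
From clues 1–4: Chao → rank 1, Amira → rank 2, Rosa → rank 3, Vera → rank 4, Arjun → rank 5, Mina → rank 6.

Chao, Amira, Rosa, Vera, Arjun, Mina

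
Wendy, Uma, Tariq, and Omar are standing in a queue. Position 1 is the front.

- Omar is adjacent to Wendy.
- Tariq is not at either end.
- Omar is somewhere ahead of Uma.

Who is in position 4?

With clues 1–2, Tariq is ruled out for position 4.
With clues 1–3, Omar and Wendy are ruled out for position 4.
So position 4 is Uma.

Uma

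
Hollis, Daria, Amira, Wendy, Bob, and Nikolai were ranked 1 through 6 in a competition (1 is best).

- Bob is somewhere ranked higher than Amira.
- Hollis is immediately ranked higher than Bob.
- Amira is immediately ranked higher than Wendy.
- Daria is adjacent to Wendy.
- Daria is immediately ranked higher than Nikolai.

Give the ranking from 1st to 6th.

Hollis, Bob, Amira, Wendy, Daria, Nikolai

From clue 1: Amira is in {2,3,4,5,6}.
From clues 1–2: Hollis is in {1,2,3,4}.
From clues 1–3: Hollis is in {1,2,3}.
From clues 1–4: Hollis is in {1,2}.
From clues 1–5: Hollis → rank 1, Bob → rank 2, Amira → rank 3, Wendy → rank 4, Daria → rank 5, Nikolai → rank 6.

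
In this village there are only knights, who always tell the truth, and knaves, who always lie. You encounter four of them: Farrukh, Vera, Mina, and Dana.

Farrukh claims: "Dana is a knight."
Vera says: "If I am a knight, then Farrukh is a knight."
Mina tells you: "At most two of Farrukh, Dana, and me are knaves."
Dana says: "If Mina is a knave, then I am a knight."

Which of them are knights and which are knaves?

Farrukh: knight, Vera: knight, Mina: knight, Dana: knight

Consider Farrukh. Suppose Farrukh is a knave.
Then whichever role Vera has, Vera's statement has the wrong truth value — contradiction.
So Farrukh is a knight.
With that fixed, Vera's statement is true, so Vera is a knight.
With that fixed, Mina's statement is true, so Mina is a knight.
With that fixed, Dana's statement is true, so Dana is a knight.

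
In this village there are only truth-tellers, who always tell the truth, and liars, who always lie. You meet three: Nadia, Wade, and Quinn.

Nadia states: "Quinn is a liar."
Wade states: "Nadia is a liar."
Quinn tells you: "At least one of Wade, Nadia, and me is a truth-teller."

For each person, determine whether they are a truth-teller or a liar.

Consider Nadia. Suppose Nadia is a truth-teller.
Then no assignment of the remaining roles makes every statement match its speaker's type — contradiction.
So Nadia is a liar.
With that fixed, Wade's statement is true, so Wade is a truth-teller.
With that fixed, Quinn's statement is true, so Quinn is a truth-teller.

Nadia: liar, Wade: truth-teller, Quinn: truth-teller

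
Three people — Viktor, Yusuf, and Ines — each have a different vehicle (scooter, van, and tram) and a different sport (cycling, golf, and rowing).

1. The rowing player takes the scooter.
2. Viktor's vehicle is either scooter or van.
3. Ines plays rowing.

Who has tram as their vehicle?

With clues 1–2, Viktor is impossible for the one with vehicle tram.
With clues 1–3, Ines is impossible for the one with vehicle tram.
That leaves Yusuf.

Yusuf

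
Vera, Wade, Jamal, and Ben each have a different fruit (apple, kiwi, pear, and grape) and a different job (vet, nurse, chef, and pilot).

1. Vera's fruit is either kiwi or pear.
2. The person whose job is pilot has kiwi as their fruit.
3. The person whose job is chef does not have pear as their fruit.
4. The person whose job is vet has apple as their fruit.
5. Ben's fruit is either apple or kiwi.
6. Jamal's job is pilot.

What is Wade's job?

chef

With clues 1–6, nurse, pilot, and vet are impossible for Wade's job.
That leaves chef.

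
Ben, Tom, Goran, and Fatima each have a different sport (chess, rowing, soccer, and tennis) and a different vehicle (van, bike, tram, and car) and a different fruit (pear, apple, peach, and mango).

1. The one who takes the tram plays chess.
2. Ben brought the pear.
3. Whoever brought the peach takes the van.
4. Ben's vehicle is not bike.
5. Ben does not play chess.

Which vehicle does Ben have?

car

With clues 1–3, van is impossible for Ben's vehicle.
With clues 1–4, bike is impossible for Ben's vehicle.
With clues 1–5, tram is impossible for Ben's vehicle.
That leaves car.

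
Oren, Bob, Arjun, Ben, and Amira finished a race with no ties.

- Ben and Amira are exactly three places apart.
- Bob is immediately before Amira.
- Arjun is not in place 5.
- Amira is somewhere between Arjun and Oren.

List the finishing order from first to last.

Ben, Arjun, Bob, Amira, Oren

From clue 1: Ben is in {1,2,4,5}.
From clues 1–2: Bob is in {1,3,4}.
From clues 1–4: Ben → place 1, Arjun → place 2, Bob → place 3, Amira → place 4, Oren → place 5.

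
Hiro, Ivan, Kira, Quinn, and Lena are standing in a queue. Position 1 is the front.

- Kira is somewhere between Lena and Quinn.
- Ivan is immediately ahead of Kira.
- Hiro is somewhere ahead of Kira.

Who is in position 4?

With clues 1–2, Ivan is ruled out for position 4.
With clues 1–3, Hiro, Lena, and Quinn are ruled out for position 4.
So position 4 is Kira.

Kira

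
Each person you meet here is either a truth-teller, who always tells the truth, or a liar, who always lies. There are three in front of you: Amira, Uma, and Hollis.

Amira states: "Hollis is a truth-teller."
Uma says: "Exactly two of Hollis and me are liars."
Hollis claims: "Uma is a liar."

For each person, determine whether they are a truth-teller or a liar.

Amira: truth-teller, Uma: liar, Hollis: truth-teller

Consider Amira. Suppose Amira is a liar.
Then no assignment of the remaining roles makes every statement match its speaker's type — contradiction.
So Amira is a truth-teller.
Consider Uma. Suppose Uma is a truth-teller.
Then Uma's own statement would have to be true, but it can't be — contradiction.
So Uma is a liar.
With that fixed, Hollis's statement is true, so Hollis is a truth-teller.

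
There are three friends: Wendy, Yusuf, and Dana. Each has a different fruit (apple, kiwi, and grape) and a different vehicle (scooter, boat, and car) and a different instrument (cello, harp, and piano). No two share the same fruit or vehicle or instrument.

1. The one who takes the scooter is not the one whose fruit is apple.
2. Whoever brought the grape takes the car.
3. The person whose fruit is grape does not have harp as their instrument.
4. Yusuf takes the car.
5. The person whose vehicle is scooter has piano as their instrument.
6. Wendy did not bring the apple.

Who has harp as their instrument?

Dana

With clues 1–4, Yusuf is impossible for the one with instrument harp.
With clues 1–6, Wendy is impossible for the one with instrument harp.
That leaves Dana.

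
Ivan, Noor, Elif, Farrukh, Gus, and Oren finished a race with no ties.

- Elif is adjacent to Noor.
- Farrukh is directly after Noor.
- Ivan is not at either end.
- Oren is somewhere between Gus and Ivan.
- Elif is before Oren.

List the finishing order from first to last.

Elif, Noor, Farrukh, Ivan, Oren, Gus

From clues 1–2: Noor is in {2,3,4,5}.
From clues 1–3: Ivan is in {2,3,4,5}.
From clues 1–4: Ivan is in {3,4}.
From clues 1–5: Elif → place 1, Noor → place 2, Farrukh → place 3, Ivan → place 4, Oren → place 5, Gus → place 6.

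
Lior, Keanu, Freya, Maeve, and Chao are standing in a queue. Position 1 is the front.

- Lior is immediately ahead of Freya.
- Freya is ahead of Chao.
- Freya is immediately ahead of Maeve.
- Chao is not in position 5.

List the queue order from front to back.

From clue 1: Lior is in {1,2,3,4}.
From clues 1–2: Lior is in {1,2,3}.
From clues 1–3: Lior is in {1,2}.
From clues 1–4: Lior → position 1, Freya → position 2, Maeve → position 3, Chao → position 4, Keanu → position 5.

Lior, Freya, Maeve, Chao, Keanu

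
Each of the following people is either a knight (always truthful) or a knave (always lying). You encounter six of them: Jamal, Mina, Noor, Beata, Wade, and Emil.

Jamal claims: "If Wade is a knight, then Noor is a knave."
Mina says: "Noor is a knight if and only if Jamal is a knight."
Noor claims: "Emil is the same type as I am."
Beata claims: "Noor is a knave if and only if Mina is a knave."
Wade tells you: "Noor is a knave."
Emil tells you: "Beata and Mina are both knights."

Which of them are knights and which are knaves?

Jamal: knight, Mina: knight, Noor: knight, Beata: knight, Wade: knave, Emil: knight

Consider Jamal. Suppose Jamal is a knave.
Then no assignment of the remaining roles makes every statement match its speaker's type — contradiction.
So Jamal is a knight.
Consider Mina. Suppose Mina is a knave.
Then no assignment of the remaining roles makes every statement match its speaker's type — contradiction.
So Mina is a knight.
Consider Noor. Suppose Noor is a knave.
Then Mina's statement comes out false, contradicting Mina being a knight.
So Noor is a knight.
With that fixed, Beata's statement is true, so Beata is a knight.
With that fixed, Wade's statement is false, so Wade is a knave.
With that fixed, Emil's statement is true, so Emil is a knight.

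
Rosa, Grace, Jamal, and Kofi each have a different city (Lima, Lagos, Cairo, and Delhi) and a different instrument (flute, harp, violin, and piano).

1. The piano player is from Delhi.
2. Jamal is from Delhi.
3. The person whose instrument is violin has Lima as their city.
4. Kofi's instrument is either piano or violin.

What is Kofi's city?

With clues 1–2, Delhi is impossible for Kofi's city.
With clues 1–4, Cairo and Lagos are impossible for Kofi's city.
That leaves Lima.

Lima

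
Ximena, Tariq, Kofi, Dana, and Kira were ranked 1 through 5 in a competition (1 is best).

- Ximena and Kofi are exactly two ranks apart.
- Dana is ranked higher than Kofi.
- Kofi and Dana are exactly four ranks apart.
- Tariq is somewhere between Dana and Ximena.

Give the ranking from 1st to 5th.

Dana, Tariq, Ximena, Kira, Kofi

From clues 1–2: Kofi is in {2,3,4,5}.
From clues 1–3: Dana → rank 1, Ximena → rank 3, Kofi → rank 5.
From clues 1–4: Tariq → rank 2, Kira → rank 4.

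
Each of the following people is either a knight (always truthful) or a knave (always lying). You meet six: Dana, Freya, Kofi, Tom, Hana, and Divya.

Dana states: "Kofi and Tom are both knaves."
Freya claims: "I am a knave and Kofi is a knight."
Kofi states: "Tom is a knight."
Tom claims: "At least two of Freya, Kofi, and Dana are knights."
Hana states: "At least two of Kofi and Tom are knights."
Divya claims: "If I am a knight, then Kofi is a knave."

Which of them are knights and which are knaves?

Dana: knight, Freya: knave, Kofi: knave, Tom: knave, Hana: knave, Divya: knight

Consider Dana. Suppose Dana is a knave.
Then no assignment of the remaining roles makes every statement match its speaker's type — contradiction.
So Dana is a knight.
Consider Freya. Suppose Freya is a knight.
Then Freya's own statement would have to be true, but it can't be — contradiction.
So Freya is a knave.
Consider Kofi. Suppose Kofi is a knight.
Then Dana's statement comes out false, contradicting Dana being a knight.
So Kofi is a knave.
With that fixed, Tom's statement is false, so Tom is a knave.
With that fixed, Hana's statement is false, so Hana is a knave.
With that fixed, Divya's statement is true, so Divya is a knight.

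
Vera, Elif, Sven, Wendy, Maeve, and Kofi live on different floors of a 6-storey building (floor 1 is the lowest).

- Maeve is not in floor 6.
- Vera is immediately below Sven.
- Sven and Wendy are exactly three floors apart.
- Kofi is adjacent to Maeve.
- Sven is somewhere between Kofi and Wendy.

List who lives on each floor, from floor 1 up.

Wendy, Elif, Vera, Sven, Maeve, Kofi

From clue 1: Maeve is in {1,2,3,4,5}.
From clues 1–2: Vera is in {1,2,3,4,5}.
From clues 1–4: Vera is in {1,2,3,5}.
From clues 1–5: Wendy → floor 1, Elif → floor 2, Vera → floor 3, Sven → floor 4, Maeve → floor 5, Kofi → floor 6.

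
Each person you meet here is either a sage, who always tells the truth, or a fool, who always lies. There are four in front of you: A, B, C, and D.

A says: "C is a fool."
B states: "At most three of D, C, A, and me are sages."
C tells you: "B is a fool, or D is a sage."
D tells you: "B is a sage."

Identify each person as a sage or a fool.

Consider A. Suppose A is a sage.
Then no assignment of the remaining roles makes every statement match its speaker's type — contradiction.
So A is a fool.
With that fixed, B's statement is true, so B is a sage.
With that fixed, D's statement is true, so D is a sage.
With that fixed, C's statement is true, so C is a sage.

A: fool, B: sage, C: sage, D: sage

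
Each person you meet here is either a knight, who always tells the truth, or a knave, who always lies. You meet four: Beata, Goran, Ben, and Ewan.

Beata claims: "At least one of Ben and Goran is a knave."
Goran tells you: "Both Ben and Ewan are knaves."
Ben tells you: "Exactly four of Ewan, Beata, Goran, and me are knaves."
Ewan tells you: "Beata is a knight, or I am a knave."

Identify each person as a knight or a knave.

Consider Beata. Suppose Beata is a knave.
Then whichever role Ewan has, Ewan's statement has the wrong truth value — contradiction.
So Beata is a knight.
With that fixed, Ben's statement is false, so Ben is a knave.
With that fixed, Ewan's statement is true, so Ewan is a knight.
With that fixed, Goran's statement is false, so Goran is a knave.

Beata: knight, Goran: knave, Ben: knave, Ewan: knight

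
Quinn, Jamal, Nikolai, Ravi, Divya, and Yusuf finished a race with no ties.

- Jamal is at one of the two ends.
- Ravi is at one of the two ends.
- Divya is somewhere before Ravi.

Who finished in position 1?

Jamal

With clues 1–2, Divya, Nikolai, Quinn, and Yusuf are ruled out for place 1.
With clues 1–3, Ravi is ruled out for place 1.
So place 1 is Jamal.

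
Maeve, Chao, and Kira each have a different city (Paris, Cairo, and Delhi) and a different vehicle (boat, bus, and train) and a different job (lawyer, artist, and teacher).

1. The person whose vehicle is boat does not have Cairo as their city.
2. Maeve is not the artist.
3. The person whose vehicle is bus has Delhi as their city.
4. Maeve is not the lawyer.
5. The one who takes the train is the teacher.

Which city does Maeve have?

With clues 1–5, Delhi and Paris are impossible for Maeve's city.
That leaves Cairo.

Cairo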